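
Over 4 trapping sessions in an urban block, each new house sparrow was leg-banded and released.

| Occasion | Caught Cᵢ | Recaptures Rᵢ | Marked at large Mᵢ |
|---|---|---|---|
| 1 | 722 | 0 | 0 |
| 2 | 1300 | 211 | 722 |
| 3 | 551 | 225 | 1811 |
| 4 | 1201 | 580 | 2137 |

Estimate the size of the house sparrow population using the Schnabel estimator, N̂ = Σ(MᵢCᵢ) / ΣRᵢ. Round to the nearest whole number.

Σ MᵢCᵢ = 0·722 + 722·1300 + 1811·551 + 2137·1201 = 0 + 938600 + 997861 + 2566537 = 4502998
Σ Rᵢ = 0 + 211 + 225 + 580 = 1016
N̂ = 4502998 / 1016 ≈ 4432.1 → 4432

N ≈ 4432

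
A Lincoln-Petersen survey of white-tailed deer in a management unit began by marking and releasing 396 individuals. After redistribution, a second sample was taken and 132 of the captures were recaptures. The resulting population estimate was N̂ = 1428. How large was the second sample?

C = 476

From N = M·C/R: C = N·R / M = 1428·132 / 396 = 188496 / 396 = 476.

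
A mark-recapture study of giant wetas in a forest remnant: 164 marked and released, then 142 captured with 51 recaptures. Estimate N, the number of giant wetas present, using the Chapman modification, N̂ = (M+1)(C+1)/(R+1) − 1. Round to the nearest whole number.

N ≈ 453

N̂ = (164+1)(142+1)/(51+1) − 1 = 165·143/52 − 1
= 23595/52 − 1 ≈ 453.8 − 1 ≈ 452.8 → 453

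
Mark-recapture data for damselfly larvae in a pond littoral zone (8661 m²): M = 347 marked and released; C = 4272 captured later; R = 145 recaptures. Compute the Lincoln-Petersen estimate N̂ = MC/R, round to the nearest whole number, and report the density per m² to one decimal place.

N̂ = 347·4272/145 = 1482384/145 ≈ 10223.3 → 10223
Density = N̂ / area = 10223 / 8661 ≈ 1.18 → 1.2 per m²

density ≈ 1.2 damselfly larvae per m²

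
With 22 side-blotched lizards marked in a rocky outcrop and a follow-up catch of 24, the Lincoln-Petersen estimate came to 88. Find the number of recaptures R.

From N = M·C/R: R = M·C / N = 22·24 / 88 = 528 / 88 = 6.

R = 6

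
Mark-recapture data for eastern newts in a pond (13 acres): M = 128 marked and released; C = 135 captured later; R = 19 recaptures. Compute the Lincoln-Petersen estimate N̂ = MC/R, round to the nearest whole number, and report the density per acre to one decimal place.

density ≈ 69.9 eastern newts per acre

N̂ = 128·135/19 = 17280/19 ≈ 909.47 → 909
Density = N̂ / area = 909 / 13 ≈ 69.92 → 69.9 per acre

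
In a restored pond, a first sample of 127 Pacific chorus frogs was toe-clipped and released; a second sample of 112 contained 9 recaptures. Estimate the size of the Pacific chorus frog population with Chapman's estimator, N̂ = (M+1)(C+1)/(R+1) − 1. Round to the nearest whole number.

N̂ = (127+1)(112+1)/(9+1) − 1 = 128·113/10 − 1
= 14464/10 − 1 ≈ 1446.4 − 1 ≈ 1445.4 → 1445

N ≈ 1445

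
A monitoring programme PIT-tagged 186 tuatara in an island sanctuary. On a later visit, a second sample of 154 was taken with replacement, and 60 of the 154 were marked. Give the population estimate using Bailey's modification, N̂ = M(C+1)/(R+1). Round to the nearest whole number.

N ≈ 473

N̂ = 186·(154+1)/(60+1) = 186·155/61 = 28830/61 ≈ 472.6 → 473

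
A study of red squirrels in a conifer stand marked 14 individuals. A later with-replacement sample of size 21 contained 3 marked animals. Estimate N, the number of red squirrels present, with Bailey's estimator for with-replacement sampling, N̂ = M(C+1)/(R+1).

N̂ = 14·(21+1)/(3+1) = 14·22/4 = 308/4 = 77

N = 77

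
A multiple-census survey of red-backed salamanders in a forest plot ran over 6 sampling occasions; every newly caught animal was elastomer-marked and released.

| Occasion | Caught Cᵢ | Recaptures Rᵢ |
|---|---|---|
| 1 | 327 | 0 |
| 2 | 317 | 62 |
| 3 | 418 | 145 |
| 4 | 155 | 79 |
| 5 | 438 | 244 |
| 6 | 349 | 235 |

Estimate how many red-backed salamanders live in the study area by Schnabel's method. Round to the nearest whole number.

Marked at large before each occasion: Mᵢ = Σⱼ<ᵢ (Cⱼ − Rⱼ) → M1=0, M2=327, M3=582, M4=855, M5=931, M6=1125
Σ MᵢCᵢ = 0·327 + 327·317 + 582·418 + 855·155 + 931·438 + 1125·349 = 0 + 103659 + 243276 + 132525 + 407778 + 392625 = 1279863
Σ Rᵢ = 0 + 62 + 145 + 79 + 244 + 235 = 765
N̂ = 1279863 / 765 ≈ 1673.0 → 1673

N ≈ 1673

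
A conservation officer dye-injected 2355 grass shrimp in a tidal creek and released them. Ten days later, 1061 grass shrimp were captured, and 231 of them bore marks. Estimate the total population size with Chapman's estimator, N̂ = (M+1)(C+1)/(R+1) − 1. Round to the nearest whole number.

N̂ = (2355+1)(1061+1)/(231+1) − 1 = 2356·1062/232 − 1
= 2502072/232 − 1 ≈ 10784.8 − 1 ≈ 10783.8 → 10784

N ≈ 10,784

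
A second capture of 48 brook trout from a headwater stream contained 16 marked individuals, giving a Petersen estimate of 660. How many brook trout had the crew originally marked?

M = 220

From N = M·C/R: M = N·R / C = 660·16 / 48 = 10560 / 48 = 220.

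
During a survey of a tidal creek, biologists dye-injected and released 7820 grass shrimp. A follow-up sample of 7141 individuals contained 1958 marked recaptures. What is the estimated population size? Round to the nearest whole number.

N = (7820 × 7141) / 1958 = 55842620 / 1958 ≈ 28520.2 → 28520

N ≈ 28,520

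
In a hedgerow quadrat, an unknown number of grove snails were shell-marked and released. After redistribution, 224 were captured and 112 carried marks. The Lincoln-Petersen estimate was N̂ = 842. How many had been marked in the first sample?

M = 421

From N = M·C/R: M = N·R / C = 842·112 / 224 = 94304 / 224 = 421.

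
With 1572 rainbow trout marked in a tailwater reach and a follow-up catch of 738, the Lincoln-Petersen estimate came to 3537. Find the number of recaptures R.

From N = M·C/R: R = M·C / N = 1572·738 / 3537 = 1160136 / 3537 = 328.

R = 328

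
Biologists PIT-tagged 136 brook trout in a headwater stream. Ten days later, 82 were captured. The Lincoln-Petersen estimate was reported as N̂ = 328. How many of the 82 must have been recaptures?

From N = M·C/R: R = M·C / N = 136·82 / 328 = 11152 / 328 = 34.

R = 34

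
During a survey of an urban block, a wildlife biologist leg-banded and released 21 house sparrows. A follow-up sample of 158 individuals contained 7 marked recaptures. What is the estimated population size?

N = 474

If marked individuals mix randomly, R/C ≈ M/N, giving N ≈ M·C/R.
N = (21 × 158) / 7 = 3318 / 7 = 474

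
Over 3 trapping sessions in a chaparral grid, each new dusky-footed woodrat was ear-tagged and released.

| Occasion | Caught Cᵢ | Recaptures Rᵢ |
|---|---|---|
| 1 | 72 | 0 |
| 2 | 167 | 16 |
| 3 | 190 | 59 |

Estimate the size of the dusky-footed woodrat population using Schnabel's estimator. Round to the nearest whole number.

N ≈ 725

Marked at large before each occasion: Mᵢ = Σⱼ<ᵢ (Cⱼ − Rⱼ) → M1=0, M2=72, M3=223
Σ MᵢCᵢ = 0·72 + 72·167 + 223·190 = 0 + 12024 + 42370 = 54394
Σ Rᵢ = 0 + 16 + 59 = 75
N̂ = 54394 / 75 ≈ 725.3 → 725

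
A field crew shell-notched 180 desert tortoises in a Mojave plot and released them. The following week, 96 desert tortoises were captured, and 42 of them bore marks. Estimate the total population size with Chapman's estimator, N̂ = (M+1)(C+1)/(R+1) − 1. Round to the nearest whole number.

N ≈ 407

N̂ = (180+1)(96+1)/(42+1) − 1 = 181·97/43 − 1
= 17557/43 − 1 ≈ 408.3 − 1 ≈ 407.3 → 407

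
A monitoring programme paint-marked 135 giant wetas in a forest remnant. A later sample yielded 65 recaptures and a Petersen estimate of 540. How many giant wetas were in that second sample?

From N = M·C/R: C = N·R / M = 540·65 / 135 = 35100 / 135 = 260.

C = 260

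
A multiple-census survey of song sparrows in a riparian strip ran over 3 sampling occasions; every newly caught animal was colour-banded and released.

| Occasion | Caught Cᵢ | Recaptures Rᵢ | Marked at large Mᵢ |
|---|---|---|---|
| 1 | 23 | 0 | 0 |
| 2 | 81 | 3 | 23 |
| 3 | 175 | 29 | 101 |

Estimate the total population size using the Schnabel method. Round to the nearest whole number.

N ≈ 611

Σ MᵢCᵢ = 0·23 + 23·81 + 101·175 = 0 + 1863 + 17675 = 19538
Σ Rᵢ = 0 + 3 + 29 = 32
N̂ = 19538 / 32 ≈ 610.6 → 611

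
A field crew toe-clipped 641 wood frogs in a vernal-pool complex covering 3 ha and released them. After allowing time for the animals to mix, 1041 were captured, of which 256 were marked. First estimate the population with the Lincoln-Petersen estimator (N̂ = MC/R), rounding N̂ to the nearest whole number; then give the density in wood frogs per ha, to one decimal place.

N̂ = 641·1041/256 = 667281/256 ≈ 2606.6 → 2607
Density = N̂ / area = 2607 / 3 = 869.0 per ha

density ≈ 869.0 wood frogs per ha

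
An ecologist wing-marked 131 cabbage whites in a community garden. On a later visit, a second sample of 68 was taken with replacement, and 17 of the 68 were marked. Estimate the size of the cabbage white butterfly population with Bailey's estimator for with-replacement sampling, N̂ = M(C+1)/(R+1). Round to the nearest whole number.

N ≈ 502

N̂ = 131·(68+1)/(17+1) = 131·69/18 = 9039/18 ≈ 502.2 → 502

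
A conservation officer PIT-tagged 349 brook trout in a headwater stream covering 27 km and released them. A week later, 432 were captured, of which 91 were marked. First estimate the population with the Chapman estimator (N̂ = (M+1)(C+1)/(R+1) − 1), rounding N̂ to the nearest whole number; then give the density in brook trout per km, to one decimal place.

density ≈ 61.0 brook trout per km

N̂ = 350·433/92 − 1 = 151550/92 − 1 ≈ 1646.3 → 1646
Density = N̂ / area = 1646 / 27 ≈ 60.96 → 61.0 per km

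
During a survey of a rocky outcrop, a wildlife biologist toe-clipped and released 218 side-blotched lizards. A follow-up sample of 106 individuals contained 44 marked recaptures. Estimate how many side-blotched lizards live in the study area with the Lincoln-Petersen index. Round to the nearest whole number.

N = (218 × 106) / 44 = 23108 / 44 ≈ 525.2 → 525

N ≈ 525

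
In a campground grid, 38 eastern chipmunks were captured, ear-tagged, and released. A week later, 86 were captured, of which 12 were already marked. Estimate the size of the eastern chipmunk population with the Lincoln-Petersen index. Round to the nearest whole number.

If marked individuals mix randomly, R/C ≈ M/N, giving N ≈ M·C/R.
N = (38 × 86) / 12 = 3268 / 12 ≈ 272.3 → 272

N ≈ 272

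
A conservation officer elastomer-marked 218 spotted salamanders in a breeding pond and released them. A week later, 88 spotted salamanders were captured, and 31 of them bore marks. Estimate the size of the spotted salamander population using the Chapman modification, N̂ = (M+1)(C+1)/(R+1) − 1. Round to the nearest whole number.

N̂ = (218+1)(88+1)/(31+1) − 1 = 219·89/32 − 1
= 19491/32 − 1 ≈ 609.1 − 1 ≈ 608.1 → 608

N ≈ 608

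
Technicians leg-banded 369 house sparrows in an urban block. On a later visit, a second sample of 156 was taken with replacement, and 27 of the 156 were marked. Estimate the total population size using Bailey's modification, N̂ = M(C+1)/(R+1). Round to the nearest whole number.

N̂ = 369·(156+1)/(27+1) = 369·157/28 = 57933/28 ≈ 2069.0 → 2069

N ≈ 2069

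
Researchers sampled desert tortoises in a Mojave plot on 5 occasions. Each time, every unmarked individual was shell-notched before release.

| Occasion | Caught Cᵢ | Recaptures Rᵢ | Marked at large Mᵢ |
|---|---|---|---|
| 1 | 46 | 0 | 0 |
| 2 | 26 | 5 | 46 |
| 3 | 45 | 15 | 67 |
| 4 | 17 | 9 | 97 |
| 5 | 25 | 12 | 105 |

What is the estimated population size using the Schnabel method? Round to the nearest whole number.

N ≈ 207

Σ MᵢCᵢ = 0·46 + 46·26 + 67·45 + 97·17 + 105·25 = 0 + 1196 + 3015 + 1649 + 2625 = 8485
Σ Rᵢ = 0 + 5 + 15 + 9 + 12 = 41
N̂ = 8485 / 41 ≈ 207.0 → 207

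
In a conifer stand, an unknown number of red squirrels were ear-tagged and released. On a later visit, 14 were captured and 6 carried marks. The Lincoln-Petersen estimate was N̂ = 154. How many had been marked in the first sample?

From N = M·C/R: M = N·R / C = 154·6 / 14 = 924 / 14 = 66.

M = 66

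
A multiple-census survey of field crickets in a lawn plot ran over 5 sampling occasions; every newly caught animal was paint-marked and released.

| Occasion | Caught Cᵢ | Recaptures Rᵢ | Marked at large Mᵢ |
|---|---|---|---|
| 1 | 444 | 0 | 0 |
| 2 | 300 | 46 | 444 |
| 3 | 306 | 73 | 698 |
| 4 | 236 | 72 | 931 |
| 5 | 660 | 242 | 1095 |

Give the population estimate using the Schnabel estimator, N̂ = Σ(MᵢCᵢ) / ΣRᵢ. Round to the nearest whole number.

N ≈ 2977

Σ MᵢCᵢ = 0·444 + 444·300 + 698·306 + 931·236 + 1095·660 = 0 + 133200 + 213588 + 219716 + 722700 = 1289204
Σ Rᵢ = 0 + 46 + 73 + 72 + 242 = 433
N̂ = 1289204 / 433 ≈ 2977.4 → 2977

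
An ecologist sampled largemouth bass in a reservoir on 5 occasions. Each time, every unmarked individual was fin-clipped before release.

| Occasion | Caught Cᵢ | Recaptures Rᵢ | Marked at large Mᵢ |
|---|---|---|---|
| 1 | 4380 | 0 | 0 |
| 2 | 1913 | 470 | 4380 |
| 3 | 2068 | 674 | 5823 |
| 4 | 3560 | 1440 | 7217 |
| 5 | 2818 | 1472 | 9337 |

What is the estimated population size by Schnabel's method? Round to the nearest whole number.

Σ MᵢCᵢ = 0·4380 + 4380·1913 + 5823·2068 + 7217·3560 + 9337·2818 = 0 + 8378940 + 12041964 + 25692520 + 26311666 = 72425090
Σ Rᵢ = 0 + 470 + 674 + 1440 + 1472 = 4056
N̂ = 72425090 / 4056 ≈ 17856.3 → 17856

N ≈ 17,856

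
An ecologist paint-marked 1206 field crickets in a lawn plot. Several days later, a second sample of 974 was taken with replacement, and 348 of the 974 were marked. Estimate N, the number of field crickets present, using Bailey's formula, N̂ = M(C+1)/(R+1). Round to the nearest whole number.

N̂ = 1206·(974+1)/(348+1) = 1206·975/349 = 1175850/349 ≈ 3369.2 → 3369

N ≈ 3369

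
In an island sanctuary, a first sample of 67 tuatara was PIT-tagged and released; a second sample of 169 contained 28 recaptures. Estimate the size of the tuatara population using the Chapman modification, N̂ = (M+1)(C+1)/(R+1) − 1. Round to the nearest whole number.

N ≈ 398

N̂ = (67+1)(169+1)/(28+1) − 1 = 68·170/29 − 1
= 11560/29 − 1 ≈ 398.6 − 1 ≈ 397.6 → 398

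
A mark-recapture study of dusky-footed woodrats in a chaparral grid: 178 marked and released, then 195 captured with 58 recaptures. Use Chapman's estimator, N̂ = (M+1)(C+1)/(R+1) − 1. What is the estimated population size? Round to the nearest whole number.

N ≈ 594

N̂ = (178+1)(195+1)/(58+1) − 1 = 179·196/59 − 1
= 35084/59 − 1 ≈ 594.6 − 1 ≈ 593.6 → 594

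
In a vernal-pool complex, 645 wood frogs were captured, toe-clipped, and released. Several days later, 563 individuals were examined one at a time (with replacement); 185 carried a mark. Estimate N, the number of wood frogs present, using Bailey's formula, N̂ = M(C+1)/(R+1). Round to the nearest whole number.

N ≈ 1956

N̂ = 645·(563+1)/(185+1) = 645·564/186 = 363780/186 ≈ 1955.8 → 1956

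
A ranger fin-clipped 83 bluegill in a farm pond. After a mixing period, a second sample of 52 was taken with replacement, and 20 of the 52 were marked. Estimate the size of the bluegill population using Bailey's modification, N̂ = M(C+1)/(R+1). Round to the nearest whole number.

N̂ = 83·(52+1)/(20+1) = 83·53/21 = 4399/21 ≈ 209.48 → 209

N ≈ 209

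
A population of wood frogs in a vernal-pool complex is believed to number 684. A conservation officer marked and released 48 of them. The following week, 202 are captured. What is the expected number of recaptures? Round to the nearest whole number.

The marked fraction of the population is 48/684, so in a sample of 202 expect C·(M/N) marked.
E[R] = 48 × 202 / 684 = 9696 / 684 ≈ 14.2 → 14

expected recaptures ≈ 14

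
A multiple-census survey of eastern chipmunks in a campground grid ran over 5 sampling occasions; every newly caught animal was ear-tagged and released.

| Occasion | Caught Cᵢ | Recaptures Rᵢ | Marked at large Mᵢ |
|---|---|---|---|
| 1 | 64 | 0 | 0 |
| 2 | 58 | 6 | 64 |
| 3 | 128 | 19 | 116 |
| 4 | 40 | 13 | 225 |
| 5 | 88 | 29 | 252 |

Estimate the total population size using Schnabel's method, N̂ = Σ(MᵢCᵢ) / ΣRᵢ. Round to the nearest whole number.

Σ MᵢCᵢ = 0·64 + 64·58 + 116·128 + 225·40 + 252·88 = 0 + 3712 + 14848 + 9000 + 22176 = 49736
Σ Rᵢ = 0 + 6 + 19 + 13 + 29 = 67
N̂ = 49736 / 67 ≈ 742.3 → 742

N ≈ 742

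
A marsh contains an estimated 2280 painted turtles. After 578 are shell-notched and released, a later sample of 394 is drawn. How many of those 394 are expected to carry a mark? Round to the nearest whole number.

Expected recaptures E[R] = M·C / N.
E[R] = 578 × 394 / 2280 = 227732 / 2280 ≈ 99.9 → 100

expected recaptures ≈ 100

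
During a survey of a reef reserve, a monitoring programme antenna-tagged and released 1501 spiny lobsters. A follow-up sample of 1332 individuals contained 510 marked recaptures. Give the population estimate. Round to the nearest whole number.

N = (1501 × 1332) / 510 = 1999332 / 510 ≈ 3920.3 → 3920

N ≈ 3920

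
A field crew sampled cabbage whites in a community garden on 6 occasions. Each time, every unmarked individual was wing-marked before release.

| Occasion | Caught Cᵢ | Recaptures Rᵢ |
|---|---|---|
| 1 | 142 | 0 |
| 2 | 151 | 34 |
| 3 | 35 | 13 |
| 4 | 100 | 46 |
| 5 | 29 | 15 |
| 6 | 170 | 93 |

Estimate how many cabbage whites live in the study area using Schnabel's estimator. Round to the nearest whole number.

N ≈ 635

Marked at large before each occasion: Mᵢ = Σⱼ<ᵢ (Cⱼ − Rⱼ) → M1=0, M2=142, M3=259, M4=281, M5=335, M6=349
Σ MᵢCᵢ = 0·142 + 142·151 + 259·35 + 281·100 + 335·29 + 349·170 = 0 + 21442 + 9065 + 28100 + 9715 + 59330 = 127652
Σ Rᵢ = 0 + 34 + 13 + 46 + 15 + 93 = 201
N̂ = 127652 / 201 ≈ 635.1 → 635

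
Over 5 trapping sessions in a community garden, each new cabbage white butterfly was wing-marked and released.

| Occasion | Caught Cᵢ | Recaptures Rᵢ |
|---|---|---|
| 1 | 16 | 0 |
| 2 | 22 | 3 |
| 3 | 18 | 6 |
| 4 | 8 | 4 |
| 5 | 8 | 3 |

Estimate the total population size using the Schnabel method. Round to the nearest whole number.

N ≈ 110

Marked at large before each occasion: Mᵢ = Σⱼ<ᵢ (Cⱼ − Rⱼ) → M1=0, M2=16, M3=35, M4=47, M5=51
Σ MᵢCᵢ = 0·16 + 16·22 + 35·18 + 47·8 + 51·8 = 0 + 352 + 630 + 376 + 408 = 1766
Σ Rᵢ = 0 + 3 + 6 + 4 + 3 = 16
N̂ = 1766 / 16 ≈ 110.4 → 110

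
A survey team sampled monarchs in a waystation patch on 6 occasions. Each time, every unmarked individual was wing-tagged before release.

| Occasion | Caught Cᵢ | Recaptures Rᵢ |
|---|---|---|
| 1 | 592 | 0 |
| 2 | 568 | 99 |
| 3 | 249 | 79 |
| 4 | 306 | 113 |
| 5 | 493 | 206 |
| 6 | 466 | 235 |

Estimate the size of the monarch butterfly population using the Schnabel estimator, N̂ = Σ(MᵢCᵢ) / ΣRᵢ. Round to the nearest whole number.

Marked at large before each occasion: Mᵢ = Σⱼ<ᵢ (Cⱼ − Rⱼ) → M1=0, M2=592, M3=1061, M4=1231, M5=1424, M6=1711
Σ MᵢCᵢ = 0·592 + 592·568 + 1061·249 + 1231·306 + 1424·493 + 1711·466 = 0 + 336256 + 264189 + 376686 + 702032 + 797326 = 2476489
Σ Rᵢ = 0 + 99 + 79 + 113 + 206 + 235 = 732
N̂ = 2476489 / 732 ≈ 3383.2 → 3383

N ≈ 3383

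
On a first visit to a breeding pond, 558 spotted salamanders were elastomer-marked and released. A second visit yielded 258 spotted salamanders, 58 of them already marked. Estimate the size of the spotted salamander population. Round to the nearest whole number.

N ≈ 2482

N = (558 × 258) / 58 = 143964 / 58 ≈ 2482.1 → 2482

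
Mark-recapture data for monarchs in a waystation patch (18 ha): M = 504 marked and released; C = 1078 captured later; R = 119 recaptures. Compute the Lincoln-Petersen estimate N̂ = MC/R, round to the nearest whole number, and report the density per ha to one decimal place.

N̂ = 504·1078/119 = 543312/119 ≈ 4565.6 → 4566
Density = N̂ / area = 4566 / 18 ≈ 253.67 → 253.7 per ha

density ≈ 253.7 monarchs per ha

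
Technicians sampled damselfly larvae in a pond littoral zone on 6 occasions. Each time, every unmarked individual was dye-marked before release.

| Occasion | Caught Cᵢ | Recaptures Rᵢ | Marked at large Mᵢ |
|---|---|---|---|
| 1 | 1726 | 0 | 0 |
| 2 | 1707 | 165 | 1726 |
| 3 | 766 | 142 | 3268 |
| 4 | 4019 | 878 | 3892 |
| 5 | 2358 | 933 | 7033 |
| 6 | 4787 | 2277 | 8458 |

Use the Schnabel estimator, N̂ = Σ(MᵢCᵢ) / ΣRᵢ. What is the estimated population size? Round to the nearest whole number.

N ≈ 17,785

Σ MᵢCᵢ = 0·1726 + 1726·1707 + 3268·766 + 3892·4019 + 7033·2358 + 8458·4787 = 0 + 2946282 + 2503288 + 15641948 + 16583814 + 40488446 = 78163778
Σ Rᵢ = 0 + 165 + 142 + 878 + 933 + 2277 = 4395
N̂ = 78163778 / 4395 ≈ 17784.7 → 17785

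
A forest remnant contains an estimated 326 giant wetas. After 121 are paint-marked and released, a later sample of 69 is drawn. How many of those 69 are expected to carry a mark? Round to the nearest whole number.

expected recaptures ≈ 26

The marked fraction of the population is 121/326, so in a sample of 69 expect C·(M/N) marked.
E[R] = 121 × 69 / 326 = 8349 / 326 ≈ 25.6 → 26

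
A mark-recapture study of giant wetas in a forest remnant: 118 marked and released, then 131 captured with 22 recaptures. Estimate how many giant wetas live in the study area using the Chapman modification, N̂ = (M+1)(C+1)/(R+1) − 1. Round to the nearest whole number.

N̂ = (118+1)(131+1)/(22+1) − 1 = 119·132/23 − 1
= 15708/23 − 1 ≈ 683.0 − 1 ≈ 682.0 → 682

N ≈ 682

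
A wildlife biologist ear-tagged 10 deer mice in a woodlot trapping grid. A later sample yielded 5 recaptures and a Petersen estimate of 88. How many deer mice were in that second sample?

From N = M·C/R: C = N·R / M = 88·5 / 10 = 440 / 10 = 44.

C = 44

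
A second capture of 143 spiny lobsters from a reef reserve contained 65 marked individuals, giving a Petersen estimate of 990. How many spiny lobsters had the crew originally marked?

From N = M·C/R: M = N·R / C = 990·65 / 143 = 64350 / 143 = 450.

M = 450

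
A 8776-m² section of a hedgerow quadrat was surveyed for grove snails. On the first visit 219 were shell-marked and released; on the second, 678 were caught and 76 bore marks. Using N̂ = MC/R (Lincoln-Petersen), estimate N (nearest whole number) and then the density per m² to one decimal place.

N̂ = 219·678/76 = 148482/76 ≈ 1953.7 → 1954
Density = N̂ / area = 1954 / 8776 ≈ 0.22 → 0.2 per m²

density ≈ 0.2 grove snails per m²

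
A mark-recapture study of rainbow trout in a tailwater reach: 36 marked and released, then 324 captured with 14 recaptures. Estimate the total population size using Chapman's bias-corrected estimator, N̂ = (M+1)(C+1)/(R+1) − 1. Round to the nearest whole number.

N ≈ 801

N̂ = (36+1)(324+1)/(14+1) − 1 = 37·325/15 − 1
= 12025/15 − 1 ≈ 801.7 − 1 ≈ 800.7 → 801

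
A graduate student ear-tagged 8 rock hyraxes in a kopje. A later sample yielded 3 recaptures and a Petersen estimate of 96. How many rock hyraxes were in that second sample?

C = 36

From N = M·C/R: C = N·R / M = 96·3 / 8 = 288 / 8 = 36.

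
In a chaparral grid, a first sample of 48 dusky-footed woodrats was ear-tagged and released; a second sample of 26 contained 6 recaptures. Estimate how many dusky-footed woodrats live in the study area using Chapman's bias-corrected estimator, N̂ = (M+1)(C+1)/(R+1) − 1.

N = 188

N̂ = (48+1)(26+1)/(6+1) − 1 = 49·27/7 − 1
= 1323/7 − 1 = 189 − 1 = 188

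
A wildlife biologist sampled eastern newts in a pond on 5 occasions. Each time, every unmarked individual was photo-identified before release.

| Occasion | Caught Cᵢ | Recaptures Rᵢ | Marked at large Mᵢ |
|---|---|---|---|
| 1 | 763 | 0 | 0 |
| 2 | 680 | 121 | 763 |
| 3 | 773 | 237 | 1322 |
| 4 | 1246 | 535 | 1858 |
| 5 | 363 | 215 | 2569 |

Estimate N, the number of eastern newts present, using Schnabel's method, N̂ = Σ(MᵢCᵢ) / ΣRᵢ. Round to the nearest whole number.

Σ MᵢCᵢ = 0·763 + 763·680 + 1322·773 + 1858·1246 + 2569·363 = 0 + 518840 + 1021906 + 2315068 + 932547 = 4788361
Σ Rᵢ = 0 + 121 + 237 + 535 + 215 = 1108
N̂ = 4788361 / 1108 ≈ 4321.6 → 4322

N ≈ 4322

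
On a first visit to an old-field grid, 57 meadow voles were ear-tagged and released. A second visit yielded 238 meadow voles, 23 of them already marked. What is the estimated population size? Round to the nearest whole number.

If marked individuals mix randomly, R/C ≈ M/N, giving N ≈ M·C/R.
N = (57 × 238) / 23 = 13566 / 23 ≈ 589.8 → 590

N ≈ 590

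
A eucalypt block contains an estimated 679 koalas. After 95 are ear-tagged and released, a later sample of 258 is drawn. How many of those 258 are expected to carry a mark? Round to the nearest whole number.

The marked fraction of the population is 95/679, so in a sample of 258 expect C·(M/N) marked.
E[R] = 95 × 258 / 679 = 24510 / 679 ≈ 36.1 → 36

expected recaptures ≈ 36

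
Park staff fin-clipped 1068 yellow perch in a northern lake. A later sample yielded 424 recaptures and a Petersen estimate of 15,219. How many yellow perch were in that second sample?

C = 6042

From N = M·C/R: C = N·R / M = 15219·424 / 1068 = 6452856 / 1068 = 6042.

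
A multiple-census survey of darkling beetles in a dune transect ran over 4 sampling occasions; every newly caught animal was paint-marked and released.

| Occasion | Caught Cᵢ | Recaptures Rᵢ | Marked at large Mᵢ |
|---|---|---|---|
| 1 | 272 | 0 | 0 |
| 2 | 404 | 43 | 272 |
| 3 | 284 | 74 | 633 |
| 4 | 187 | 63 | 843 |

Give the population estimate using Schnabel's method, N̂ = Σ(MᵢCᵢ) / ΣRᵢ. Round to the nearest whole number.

Σ MᵢCᵢ = 0·272 + 272·404 + 633·284 + 843·187 = 0 + 109888 + 179772 + 157641 = 447301
Σ Rᵢ = 0 + 43 + 74 + 63 = 180
N̂ = 447301 / 180 ≈ 2485.0 → 2485

N ≈ 2485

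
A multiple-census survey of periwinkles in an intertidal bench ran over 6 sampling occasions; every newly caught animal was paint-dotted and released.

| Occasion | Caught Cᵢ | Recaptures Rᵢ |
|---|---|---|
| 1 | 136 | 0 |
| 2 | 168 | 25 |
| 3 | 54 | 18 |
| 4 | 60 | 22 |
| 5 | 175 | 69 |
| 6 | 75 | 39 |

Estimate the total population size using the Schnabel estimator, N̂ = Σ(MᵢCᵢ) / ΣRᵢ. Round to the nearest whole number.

N ≈ 884

Marked at large before each occasion: Mᵢ = Σⱼ<ᵢ (Cⱼ − Rⱼ) → M1=0, M2=136, M3=279, M4=315, M5=353, M6=459
Σ MᵢCᵢ = 0·136 + 136·168 + 279·54 + 315·60 + 353·175 + 459·75 = 0 + 22848 + 15066 + 18900 + 61775 + 34425 = 153014
Σ Rᵢ = 0 + 25 + 18 + 22 + 69 + 39 = 173
N̂ = 153014 / 173 ≈ 884.47 → 884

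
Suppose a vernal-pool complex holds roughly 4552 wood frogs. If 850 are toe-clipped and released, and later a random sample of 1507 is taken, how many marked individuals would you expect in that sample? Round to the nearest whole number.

expected recaptures ≈ 281

Expected recaptures E[R] = M·C / N.
E[R] = 850 × 1507 / 4552 = 1280950 / 4552 ≈ 281.4 → 281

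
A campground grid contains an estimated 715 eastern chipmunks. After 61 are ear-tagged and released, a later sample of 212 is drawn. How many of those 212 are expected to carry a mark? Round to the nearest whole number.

expected recaptures ≈ 18

Expected recaptures E[R] = M·C / N.
E[R] = 61 × 212 / 715 = 12932 / 715 ≈ 18.1 → 18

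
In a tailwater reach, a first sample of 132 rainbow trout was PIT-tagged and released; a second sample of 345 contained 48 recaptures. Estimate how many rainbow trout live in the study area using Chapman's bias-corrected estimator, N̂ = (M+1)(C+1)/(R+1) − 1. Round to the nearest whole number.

N̂ = (132+1)(345+1)/(48+1) − 1 = 133·346/49 − 1
= 46018/49 − 1 ≈ 939.1 − 1 ≈ 938.1 → 938

N ≈ 938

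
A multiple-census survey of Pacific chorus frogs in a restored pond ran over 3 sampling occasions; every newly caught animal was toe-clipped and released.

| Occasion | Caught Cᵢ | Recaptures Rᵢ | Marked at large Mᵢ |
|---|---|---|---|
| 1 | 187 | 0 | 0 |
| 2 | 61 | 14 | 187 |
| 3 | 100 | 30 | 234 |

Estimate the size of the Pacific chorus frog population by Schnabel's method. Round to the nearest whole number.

Σ MᵢCᵢ = 0·187 + 187·61 + 234·100 = 0 + 11407 + 23400 = 34807
Σ Rᵢ = 0 + 14 + 30 = 44
N̂ = 34807 / 44 ≈ 791.1 → 791

N ≈ 791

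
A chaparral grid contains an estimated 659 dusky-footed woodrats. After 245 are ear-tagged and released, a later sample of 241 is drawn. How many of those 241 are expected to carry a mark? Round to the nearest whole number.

The marked fraction of the population is 245/659, so in a sample of 241 expect C·(M/N) marked.
E[R] = 245 × 241 / 659 = 59045 / 659 ≈ 89.6 → 90

expected recaptures ≈ 90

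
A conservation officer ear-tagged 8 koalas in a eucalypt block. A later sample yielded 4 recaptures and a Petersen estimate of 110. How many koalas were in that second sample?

From N = M·C/R: C = N·R / M = 110·4 / 8 = 440 / 8 = 55.

C = 55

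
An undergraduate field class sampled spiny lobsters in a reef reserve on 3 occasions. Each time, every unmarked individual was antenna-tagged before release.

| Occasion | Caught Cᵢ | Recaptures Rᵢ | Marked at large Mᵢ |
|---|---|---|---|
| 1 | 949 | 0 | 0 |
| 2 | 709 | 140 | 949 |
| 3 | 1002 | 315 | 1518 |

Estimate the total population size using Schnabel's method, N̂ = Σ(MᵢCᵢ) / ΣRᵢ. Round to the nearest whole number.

N ≈ 4822

Σ MᵢCᵢ = 0·949 + 949·709 + 1518·1002 = 0 + 672841 + 1521036 = 2193877
Σ Rᵢ = 0 + 140 + 315 = 455
N̂ = 2193877 / 455 ≈ 4821.7 → 4822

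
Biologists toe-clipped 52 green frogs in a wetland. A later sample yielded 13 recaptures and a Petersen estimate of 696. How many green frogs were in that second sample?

From N = M·C/R: C = N·R / M = 696·13 / 52 = 9048 / 52 = 174.

C = 174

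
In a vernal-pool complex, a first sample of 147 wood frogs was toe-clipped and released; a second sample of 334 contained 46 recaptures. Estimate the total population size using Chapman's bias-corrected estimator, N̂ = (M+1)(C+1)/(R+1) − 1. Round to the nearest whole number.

N̂ = (147+1)(334+1)/(46+1) − 1 = 148·335/47 − 1
= 49580/47 − 1 ≈ 1054.9 − 1 ≈ 1053.9 → 1054

N ≈ 1054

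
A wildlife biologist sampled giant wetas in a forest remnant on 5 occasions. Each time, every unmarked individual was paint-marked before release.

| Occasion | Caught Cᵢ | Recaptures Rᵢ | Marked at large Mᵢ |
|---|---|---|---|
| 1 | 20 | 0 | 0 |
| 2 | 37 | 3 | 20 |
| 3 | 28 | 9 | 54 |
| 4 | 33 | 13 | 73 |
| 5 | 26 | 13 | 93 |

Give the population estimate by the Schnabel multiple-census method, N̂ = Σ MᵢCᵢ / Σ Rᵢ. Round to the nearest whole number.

Σ MᵢCᵢ = 0·20 + 20·37 + 54·28 + 73·33 + 93·26 = 0 + 740 + 1512 + 2409 + 2418 = 7079
Σ Rᵢ = 0 + 3 + 9 + 13 + 13 = 38
N̂ = 7079 / 38 ≈ 186.3 → 186

N ≈ 186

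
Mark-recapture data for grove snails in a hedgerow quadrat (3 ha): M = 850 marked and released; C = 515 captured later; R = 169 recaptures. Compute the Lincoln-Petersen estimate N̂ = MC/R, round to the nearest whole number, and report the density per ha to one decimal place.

density ≈ 863.3 grove snails per ha

N̂ = 850·515/169 = 437750/169 ≈ 2590.2 → 2590
Density = N̂ / area = 2590 / 3 ≈ 863.33 → 863.3 per ha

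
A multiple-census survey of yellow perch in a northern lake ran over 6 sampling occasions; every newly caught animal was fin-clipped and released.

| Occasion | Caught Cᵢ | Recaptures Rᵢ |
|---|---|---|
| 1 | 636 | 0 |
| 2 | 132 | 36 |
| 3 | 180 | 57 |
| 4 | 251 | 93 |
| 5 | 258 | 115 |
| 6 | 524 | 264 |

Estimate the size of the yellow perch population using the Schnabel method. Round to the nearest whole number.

Marked at large before each occasion: Mᵢ = Σⱼ<ᵢ (Cⱼ − Rⱼ) → M1=0, M2=636, M3=732, M4=855, M5=1013, M6=1156
Σ MᵢCᵢ = 0·636 + 636·132 + 732·180 + 855·251 + 1013·258 + 1156·524 = 0 + 83952 + 131760 + 214605 + 261354 + 605744 = 1297415
Σ Rᵢ = 0 + 36 + 57 + 93 + 115 + 264 = 565
N̂ = 1297415 / 565 ≈ 2296.3 → 2296

N ≈ 2296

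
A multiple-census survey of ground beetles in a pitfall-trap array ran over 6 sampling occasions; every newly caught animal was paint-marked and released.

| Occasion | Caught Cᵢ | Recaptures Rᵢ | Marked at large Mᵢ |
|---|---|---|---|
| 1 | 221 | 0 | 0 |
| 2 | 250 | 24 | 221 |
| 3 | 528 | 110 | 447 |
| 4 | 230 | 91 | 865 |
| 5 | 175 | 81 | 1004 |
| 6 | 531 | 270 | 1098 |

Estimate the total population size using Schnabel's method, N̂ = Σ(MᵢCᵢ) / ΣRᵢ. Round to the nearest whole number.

Σ MᵢCᵢ = 0·221 + 221·250 + 447·528 + 865·230 + 1004·175 + 1098·531 = 0 + 55250 + 236016 + 198950 + 175700 + 583038 = 1248954
Σ Rᵢ = 0 + 24 + 110 + 91 + 81 + 270 = 576
N̂ = 1248954 / 576 ≈ 2168.3 → 2168

N ≈ 2168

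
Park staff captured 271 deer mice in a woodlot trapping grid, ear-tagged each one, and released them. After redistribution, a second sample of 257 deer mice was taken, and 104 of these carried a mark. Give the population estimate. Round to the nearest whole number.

N ≈ 670

Lincoln-Petersen assumes M/N = R/C, so N = M·C / R.
N = (271 × 257) / 104 = 69647 / 104 ≈ 669.7 → 670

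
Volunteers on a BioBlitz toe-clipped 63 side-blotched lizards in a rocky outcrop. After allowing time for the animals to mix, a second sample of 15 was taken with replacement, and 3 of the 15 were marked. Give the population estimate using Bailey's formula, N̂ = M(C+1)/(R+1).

N̂ = 63·(15+1)/(3+1) = 63·16/4 = 1008/4 = 252

N = 252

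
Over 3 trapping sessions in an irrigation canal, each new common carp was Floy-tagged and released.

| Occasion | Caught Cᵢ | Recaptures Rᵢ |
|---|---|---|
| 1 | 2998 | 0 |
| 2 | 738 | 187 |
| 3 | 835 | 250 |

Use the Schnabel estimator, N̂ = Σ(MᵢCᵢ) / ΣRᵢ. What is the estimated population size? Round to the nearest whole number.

N ≈ 11,844

Marked at large before each occasion: Mᵢ = Σⱼ<ᵢ (Cⱼ − Rⱼ) → M1=0, M2=2998, M3=3549
Σ MᵢCᵢ = 0·2998 + 2998·738 + 3549·835 = 0 + 2212524 + 2963415 = 5175939
Σ Rᵢ = 0 + 187 + 250 = 437
N̂ = 5175939 / 437 ≈ 11844.3 → 11844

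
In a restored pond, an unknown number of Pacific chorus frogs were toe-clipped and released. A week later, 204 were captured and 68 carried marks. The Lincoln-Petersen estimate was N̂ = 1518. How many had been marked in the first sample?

M = 506

From N = M·C/R: M = N·R / C = 1518·68 / 204 = 103224 / 204 = 506.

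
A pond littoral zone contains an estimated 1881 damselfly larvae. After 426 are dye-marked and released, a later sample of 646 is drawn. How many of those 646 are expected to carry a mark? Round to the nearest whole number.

Expected recaptures E[R] = M·C / N.
E[R] = 426 × 646 / 1881 = 275196 / 1881 ≈ 146.3 → 146

expected recaptures ≈ 146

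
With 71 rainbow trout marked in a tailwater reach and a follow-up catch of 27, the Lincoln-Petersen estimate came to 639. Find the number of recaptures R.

R = 3

From N = M·C/R: R = M·C / N = 71·27 / 639 = 1917 / 639 = 3.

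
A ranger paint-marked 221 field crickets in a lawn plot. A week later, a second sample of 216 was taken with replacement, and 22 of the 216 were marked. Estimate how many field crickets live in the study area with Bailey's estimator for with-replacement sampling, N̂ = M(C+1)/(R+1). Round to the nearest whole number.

N ≈ 2085

N̂ = 221·(216+1)/(22+1) = 221·217/23 = 47957/23 ≈ 2085.1 → 2085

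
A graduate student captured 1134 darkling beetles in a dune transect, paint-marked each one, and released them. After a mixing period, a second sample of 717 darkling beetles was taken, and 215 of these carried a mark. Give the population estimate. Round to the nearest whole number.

Lincoln-Petersen assumes M/N = R/C, so N = M·C / R.
N = (1134 × 717) / 215 = 813078 / 215 ≈ 3781.8 → 3782

N ≈ 3782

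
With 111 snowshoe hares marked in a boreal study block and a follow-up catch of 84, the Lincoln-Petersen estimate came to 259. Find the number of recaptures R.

R = 36

From N = M·C/R: R = M·C / N = 111·84 / 259 = 9324 / 259 = 36.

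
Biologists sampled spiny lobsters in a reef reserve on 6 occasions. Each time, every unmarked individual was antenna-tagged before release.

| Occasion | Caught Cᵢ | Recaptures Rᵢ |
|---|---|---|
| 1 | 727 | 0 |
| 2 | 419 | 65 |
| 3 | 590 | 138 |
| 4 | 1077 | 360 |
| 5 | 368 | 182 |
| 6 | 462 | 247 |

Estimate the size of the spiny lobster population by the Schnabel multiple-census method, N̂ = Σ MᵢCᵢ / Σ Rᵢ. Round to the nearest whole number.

Marked at large before each occasion: Mᵢ = Σⱼ<ᵢ (Cⱼ − Rⱼ) → M1=0, M2=727, M3=1081, M4=1533, M5=2250, M6=2436
Σ MᵢCᵢ = 0·727 + 727·419 + 1081·590 + 1533·1077 + 2250·368 + 2436·462 = 0 + 304613 + 637790 + 1651041 + 828000 + 1125432 = 4546876
Σ Rᵢ = 0 + 65 + 138 + 360 + 182 + 247 = 992
N̂ = 4546876 / 992 ≈ 4583.5 → 4584

N ≈ 4584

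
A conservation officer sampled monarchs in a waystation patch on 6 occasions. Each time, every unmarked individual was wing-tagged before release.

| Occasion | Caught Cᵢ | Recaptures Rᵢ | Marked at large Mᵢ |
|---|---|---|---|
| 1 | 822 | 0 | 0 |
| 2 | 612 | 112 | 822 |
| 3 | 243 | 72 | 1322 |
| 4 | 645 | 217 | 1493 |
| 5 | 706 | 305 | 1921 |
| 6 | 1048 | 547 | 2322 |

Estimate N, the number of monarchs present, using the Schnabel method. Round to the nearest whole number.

N ≈ 4451

Σ MᵢCᵢ = 0·822 + 822·612 + 1322·243 + 1493·645 + 1921·706 + 2322·1048 = 0 + 503064 + 321246 + 962985 + 1356226 + 2433456 = 5576977
Σ Rᵢ = 0 + 112 + 72 + 217 + 305 + 547 = 1253
N̂ = 5576977 / 1253 ≈ 4450.9 → 4451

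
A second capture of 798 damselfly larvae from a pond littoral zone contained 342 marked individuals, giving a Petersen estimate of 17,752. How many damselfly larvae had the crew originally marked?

M = 7608

From N = M·C/R: M = N·R / C = 17752·342 / 798 = 6071184 / 798 = 7608.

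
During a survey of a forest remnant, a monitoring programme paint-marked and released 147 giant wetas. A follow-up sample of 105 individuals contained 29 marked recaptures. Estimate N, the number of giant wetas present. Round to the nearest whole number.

N ≈ 532

N = (147 × 105) / 29 = 15435 / 29 ≈ 532.2 → 532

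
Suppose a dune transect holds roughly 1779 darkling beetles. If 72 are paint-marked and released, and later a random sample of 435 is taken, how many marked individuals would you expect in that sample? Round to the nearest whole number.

expected recaptures ≈ 18

The marked fraction of the population is 72/1779, so in a sample of 435 expect C·(M/N) marked.
E[R] = 72 × 435 / 1779 = 31320 / 1779 ≈ 17.6 → 18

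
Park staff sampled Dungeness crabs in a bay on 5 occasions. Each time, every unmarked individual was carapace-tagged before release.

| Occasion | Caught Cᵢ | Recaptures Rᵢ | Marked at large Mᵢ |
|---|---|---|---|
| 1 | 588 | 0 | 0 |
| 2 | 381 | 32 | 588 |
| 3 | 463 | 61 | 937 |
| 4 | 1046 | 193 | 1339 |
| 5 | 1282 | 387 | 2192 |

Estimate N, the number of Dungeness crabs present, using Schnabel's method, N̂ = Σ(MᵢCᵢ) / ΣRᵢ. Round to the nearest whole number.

Σ MᵢCᵢ = 0·588 + 588·381 + 937·463 + 1339·1046 + 2192·1282 = 0 + 224028 + 433831 + 1400594 + 2810144 = 4868597
Σ Rᵢ = 0 + 32 + 61 + 193 + 387 = 673
N̂ = 4868597 / 673 ≈ 7234.2 → 7234

N ≈ 7234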